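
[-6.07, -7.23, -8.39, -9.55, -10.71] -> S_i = -6.07 + -1.16*i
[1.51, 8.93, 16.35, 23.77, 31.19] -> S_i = 1.51 + 7.42*i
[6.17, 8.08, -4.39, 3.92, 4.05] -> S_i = Random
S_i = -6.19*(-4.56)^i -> [-6.19, 28.23, -128.71, 586.93, -2676.39]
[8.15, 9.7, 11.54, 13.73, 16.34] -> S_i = 8.15*1.19^i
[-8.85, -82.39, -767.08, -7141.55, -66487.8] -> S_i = -8.85*9.31^i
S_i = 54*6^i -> [54, 324, 1944, 11664, 69984]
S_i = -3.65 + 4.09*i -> [-3.65, 0.44, 4.53, 8.62, 12.71]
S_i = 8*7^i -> [8, 56, 392, 2744, 19208]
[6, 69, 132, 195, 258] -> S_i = 6 + 63*i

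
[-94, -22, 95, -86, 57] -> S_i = Random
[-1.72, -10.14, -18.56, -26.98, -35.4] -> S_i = -1.72 + -8.42*i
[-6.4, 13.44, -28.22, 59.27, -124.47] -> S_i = -6.40*(-2.10)^i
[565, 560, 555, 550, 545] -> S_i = 565 + -5*i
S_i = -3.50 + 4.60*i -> [-3.5, 1.1, 5.7, 10.3, 14.9]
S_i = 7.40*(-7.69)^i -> [7.4, -56.91, 437.61, -3365.2, 25878.38]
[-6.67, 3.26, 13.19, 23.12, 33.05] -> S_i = -6.67 + 9.93*i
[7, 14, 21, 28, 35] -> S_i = 7 + 7*i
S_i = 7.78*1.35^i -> [7.78, 10.5, 14.18, 19.14, 25.84]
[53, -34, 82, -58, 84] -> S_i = Random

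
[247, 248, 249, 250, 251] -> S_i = 247 + 1*i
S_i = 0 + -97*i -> [0, -97, -194, -291, -388]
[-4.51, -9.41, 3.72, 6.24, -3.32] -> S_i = Random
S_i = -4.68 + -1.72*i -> [-4.68, -6.4, -8.12, -9.84, -11.56]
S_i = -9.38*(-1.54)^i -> [-9.38, 14.45, -22.25, 34.26, -52.76]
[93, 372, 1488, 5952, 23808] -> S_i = 93*4^i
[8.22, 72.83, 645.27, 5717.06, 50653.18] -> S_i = 8.22*8.86^i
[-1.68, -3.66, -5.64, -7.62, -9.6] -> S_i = -1.68 + -1.98*i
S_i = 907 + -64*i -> [907, 843, 779, 715, 651]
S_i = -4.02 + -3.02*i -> [-4.02, -7.04, -10.06, -13.08, -16.1]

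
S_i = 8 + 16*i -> [8, 24, 40, 56, 72]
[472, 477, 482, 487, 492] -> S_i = 472 + 5*i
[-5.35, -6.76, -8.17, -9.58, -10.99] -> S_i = -5.35 + -1.41*i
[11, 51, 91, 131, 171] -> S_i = 11 + 40*i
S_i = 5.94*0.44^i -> [5.94, 2.61, 1.15, 0.51, 0.22]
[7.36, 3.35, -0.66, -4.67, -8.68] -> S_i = 7.36 + -4.01*i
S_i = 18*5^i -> [18, 90, 450, 2250, 11250]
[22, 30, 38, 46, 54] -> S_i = 22 + 8*i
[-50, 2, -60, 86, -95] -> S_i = Random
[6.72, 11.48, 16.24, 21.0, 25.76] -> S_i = 6.72 + 4.76*i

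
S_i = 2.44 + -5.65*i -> [2.44, -3.21, -8.86, -14.51, -20.16]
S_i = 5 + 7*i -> [5, 12, 19, 26, 33]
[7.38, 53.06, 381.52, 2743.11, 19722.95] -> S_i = 7.38*7.19^i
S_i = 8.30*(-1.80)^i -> [8.3, -14.94, 26.89, -48.41, 87.13]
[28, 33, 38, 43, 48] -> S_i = 28 + 5*i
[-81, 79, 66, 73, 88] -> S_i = Random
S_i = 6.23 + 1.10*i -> [6.23, 7.33, 8.43, 9.53, 10.63]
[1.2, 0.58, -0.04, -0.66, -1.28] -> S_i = 1.20 + -0.62*i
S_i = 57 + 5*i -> [57, 62, 67, 72, 77]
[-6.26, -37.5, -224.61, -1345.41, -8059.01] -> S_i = -6.26*5.99^i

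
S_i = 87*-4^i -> [87, -348, 1392, -5568, 22272]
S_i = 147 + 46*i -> [147, 193, 239, 285, 331]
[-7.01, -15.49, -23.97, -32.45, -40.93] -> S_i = -7.01 + -8.48*i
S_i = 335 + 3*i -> [335, 338, 341, 344, 347]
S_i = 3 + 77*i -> [3, 80, 157, 234, 311]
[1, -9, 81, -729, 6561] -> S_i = 1*-9^i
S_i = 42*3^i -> [42, 126, 378, 1134, 3402]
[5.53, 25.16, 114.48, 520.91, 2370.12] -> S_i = 5.53*4.55^i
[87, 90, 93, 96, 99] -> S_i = 87 + 3*i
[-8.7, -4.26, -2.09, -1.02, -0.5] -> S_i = -8.70*0.49^i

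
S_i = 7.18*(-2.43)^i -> [7.18, -17.45, 42.4, -103.03, 250.35]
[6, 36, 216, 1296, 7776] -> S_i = 6*6^i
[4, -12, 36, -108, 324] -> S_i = 4*-3^i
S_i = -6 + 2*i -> [-6, -4, -2, 0, 2]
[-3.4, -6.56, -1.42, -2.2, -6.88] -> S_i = Random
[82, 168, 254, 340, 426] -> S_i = 82 + 86*i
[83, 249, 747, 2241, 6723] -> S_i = 83*3^i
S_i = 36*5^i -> [36, 180, 900, 4500, 22500]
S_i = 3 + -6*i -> [3, -3, -9, -15, -21]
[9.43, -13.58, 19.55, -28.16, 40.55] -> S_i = 9.43*(-1.44)^i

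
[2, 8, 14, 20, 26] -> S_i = 2 + 6*i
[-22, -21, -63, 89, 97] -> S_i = Random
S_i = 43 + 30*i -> [43, 73, 103, 133, 163]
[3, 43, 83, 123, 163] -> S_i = 3 + 40*i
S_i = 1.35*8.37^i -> [1.35, 11.3, 94.58, 791.61, 6625.76]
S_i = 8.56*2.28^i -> [8.56, 19.52, 44.5, 101.46, 231.32]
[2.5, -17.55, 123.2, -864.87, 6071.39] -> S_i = 2.50*(-7.02)^i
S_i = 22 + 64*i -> [22, 86, 150, 214, 278]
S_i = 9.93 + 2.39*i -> [9.93, 12.32, 14.71, 17.1, 19.49]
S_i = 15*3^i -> [15, 45, 135, 405, 1215]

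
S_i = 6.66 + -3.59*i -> [6.66, 3.07, -0.52, -4.11, -7.7]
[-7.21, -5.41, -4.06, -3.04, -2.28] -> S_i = -7.21*0.75^i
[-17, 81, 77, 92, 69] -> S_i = Random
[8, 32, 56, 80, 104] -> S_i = 8 + 24*i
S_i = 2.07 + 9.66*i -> [2.07, 11.73, 21.39, 31.05, 40.71]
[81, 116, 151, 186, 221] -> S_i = 81 + 35*i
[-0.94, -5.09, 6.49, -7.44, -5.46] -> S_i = Random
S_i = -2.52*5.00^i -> [-2.52, -12.6, -63.0, -315.0, -1575.0]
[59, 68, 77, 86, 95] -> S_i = 59 + 9*i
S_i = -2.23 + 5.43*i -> [-2.23, 3.2, 8.63, 14.06, 19.49]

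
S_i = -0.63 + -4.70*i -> [-0.63, -5.33, -10.03, -14.73, -19.43]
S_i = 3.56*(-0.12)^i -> [3.56, -0.43, 0.05, -0.01, 0.0]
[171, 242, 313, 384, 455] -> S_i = 171 + 71*i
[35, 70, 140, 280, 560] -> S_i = 35*2^i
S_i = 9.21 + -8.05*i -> [9.21, 1.16, -6.89, -14.94, -22.99]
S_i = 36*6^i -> [36, 216, 1296, 7776, 46656]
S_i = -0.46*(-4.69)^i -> [-0.46, 2.16, -10.12, 47.45, -222.56]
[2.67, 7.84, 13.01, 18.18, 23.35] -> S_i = 2.67 + 5.17*i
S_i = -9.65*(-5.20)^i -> [-9.65, 50.18, -260.94, 1356.87, -7055.71]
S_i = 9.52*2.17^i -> [9.52, 20.66, 44.83, 97.28, 211.09]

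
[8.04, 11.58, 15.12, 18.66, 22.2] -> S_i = 8.04 + 3.54*i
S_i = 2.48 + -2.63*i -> [2.48, -0.15, -2.78, -5.41, -8.04]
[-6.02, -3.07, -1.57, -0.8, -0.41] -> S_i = -6.02*0.51^i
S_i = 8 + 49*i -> [8, 57, 106, 155, 204]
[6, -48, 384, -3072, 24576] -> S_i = 6*-8^i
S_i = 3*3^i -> [3, 9, 27, 81, 243]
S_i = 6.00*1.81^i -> [6.0, 10.86, 19.66, 35.58, 64.4]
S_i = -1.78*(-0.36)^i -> [-1.78, 0.64, -0.23, 0.08, -0.03]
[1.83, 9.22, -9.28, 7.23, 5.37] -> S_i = Random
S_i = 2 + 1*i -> [2, 3, 4, 5, 6]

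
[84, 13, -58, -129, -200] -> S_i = 84 + -71*i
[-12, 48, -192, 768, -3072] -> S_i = -12*-4^i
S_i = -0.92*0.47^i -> [-0.92, -0.43, -0.2, -0.1, -0.04]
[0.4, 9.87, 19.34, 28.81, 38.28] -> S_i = 0.40 + 9.47*i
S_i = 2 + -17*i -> [2, -15, -32, -49, -66]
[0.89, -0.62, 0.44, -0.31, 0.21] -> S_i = 0.89*(-0.70)^i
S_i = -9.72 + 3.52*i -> [-9.72, -6.2, -2.68, 0.84, 4.36]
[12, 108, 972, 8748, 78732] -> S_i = 12*9^i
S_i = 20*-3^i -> [20, -60, 180, -540, 1620]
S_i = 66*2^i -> [66, 132, 264, 528, 1056]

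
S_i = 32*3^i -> [32, 96, 288, 864, 2592]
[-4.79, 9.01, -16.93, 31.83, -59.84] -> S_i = -4.79*(-1.88)^i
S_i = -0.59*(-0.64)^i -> [-0.59, 0.38, -0.24, 0.15, -0.1]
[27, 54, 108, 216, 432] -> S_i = 27*2^i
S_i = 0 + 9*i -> [0, 9, 18, 27, 36]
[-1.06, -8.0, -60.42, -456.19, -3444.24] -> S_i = -1.06*7.55^i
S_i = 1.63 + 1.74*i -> [1.63, 3.37, 5.11, 6.85, 8.59]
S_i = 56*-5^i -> [56, -280, 1400, -7000, 35000]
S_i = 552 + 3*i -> [552, 555, 558, 561, 564]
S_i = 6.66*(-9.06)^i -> [6.66, -60.34, 546.68, -4952.89, 44873.2]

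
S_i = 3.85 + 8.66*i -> [3.85, 12.51, 21.17, 29.83, 38.49]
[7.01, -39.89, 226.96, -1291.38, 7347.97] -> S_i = 7.01*(-5.69)^i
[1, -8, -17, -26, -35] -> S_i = 1 + -9*i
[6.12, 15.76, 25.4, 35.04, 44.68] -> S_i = 6.12 + 9.64*i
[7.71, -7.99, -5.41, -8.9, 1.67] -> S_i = Random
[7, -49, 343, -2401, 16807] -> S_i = 7*-7^i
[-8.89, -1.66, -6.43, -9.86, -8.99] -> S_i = Random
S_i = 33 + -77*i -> [33, -44, -121, -198, -275]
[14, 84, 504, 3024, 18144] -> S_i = 14*6^i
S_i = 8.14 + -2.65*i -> [8.14, 5.49, 2.84, 0.19, -2.46]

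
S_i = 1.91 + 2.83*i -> [1.91, 4.74, 7.57, 10.4, 13.23]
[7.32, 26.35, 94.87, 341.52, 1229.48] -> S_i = 7.32*3.60^i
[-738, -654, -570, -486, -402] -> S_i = -738 + 84*i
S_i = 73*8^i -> [73, 584, 4672, 37376, 299008]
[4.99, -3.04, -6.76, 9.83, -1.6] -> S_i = Random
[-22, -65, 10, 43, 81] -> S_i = Random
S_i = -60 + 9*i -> [-60, -51, -42, -33, -24]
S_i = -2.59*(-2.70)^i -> [-2.59, 6.99, -18.88, 50.98, -137.64]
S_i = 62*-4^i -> [62, -248, 992, -3968, 15872]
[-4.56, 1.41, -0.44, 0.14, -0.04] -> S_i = -4.56*(-0.31)^i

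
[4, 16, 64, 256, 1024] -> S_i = 4*4^i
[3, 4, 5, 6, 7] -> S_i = 3 + 1*i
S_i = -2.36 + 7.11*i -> [-2.36, 4.75, 11.86, 18.97, 26.08]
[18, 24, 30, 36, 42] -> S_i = 18 + 6*i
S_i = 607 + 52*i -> [607, 659, 711, 763, 815]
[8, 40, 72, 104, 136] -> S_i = 8 + 32*i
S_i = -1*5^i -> [-1, -5, -25, -125, -625]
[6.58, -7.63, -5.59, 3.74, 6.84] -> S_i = Random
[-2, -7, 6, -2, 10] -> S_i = Random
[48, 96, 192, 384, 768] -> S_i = 48*2^i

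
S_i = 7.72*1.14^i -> [7.72, 8.8, 10.03, 11.44, 13.04]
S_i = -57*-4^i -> [-57, 228, -912, 3648, -14592]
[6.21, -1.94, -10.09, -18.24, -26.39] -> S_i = 6.21 + -8.15*i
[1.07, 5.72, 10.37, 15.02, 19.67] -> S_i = 1.07 + 4.65*i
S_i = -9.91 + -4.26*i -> [-9.91, -14.17, -18.43, -22.69, -26.95]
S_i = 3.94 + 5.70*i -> [3.94, 9.64, 15.34, 21.04, 26.74]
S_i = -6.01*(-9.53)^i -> [-6.01, 57.28, -545.83, 5201.79, -49573.1]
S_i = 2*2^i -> [2, 4, 8, 16, 32]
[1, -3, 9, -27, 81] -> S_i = 1*-3^i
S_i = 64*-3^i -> [64, -192, 576, -1728, 5184]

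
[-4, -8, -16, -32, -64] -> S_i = -4*2^i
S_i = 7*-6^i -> [7, -42, 252, -1512, 9072]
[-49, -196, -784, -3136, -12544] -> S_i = -49*4^i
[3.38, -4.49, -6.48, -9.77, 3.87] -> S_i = Random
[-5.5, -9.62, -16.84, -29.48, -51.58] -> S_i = -5.50*1.75^i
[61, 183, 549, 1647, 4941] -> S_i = 61*3^i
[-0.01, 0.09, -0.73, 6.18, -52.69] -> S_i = -0.01*(-8.52)^i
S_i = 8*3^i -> [8, 24, 72, 216, 648]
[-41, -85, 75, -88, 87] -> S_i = Random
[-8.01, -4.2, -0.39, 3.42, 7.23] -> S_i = -8.01 + 3.81*i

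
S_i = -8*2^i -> [-8, -16, -32, -64, -128]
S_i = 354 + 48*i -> [354, 402, 450, 498, 546]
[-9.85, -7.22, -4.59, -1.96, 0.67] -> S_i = -9.85 + 2.63*i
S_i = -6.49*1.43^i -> [-6.49, -9.28, -13.27, -18.98, -27.14]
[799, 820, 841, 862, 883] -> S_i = 799 + 21*i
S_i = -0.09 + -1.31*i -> [-0.09, -1.4, -2.71, -4.02, -5.33]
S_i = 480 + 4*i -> [480, 484, 488, 492, 496]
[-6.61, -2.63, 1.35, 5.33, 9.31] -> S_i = -6.61 + 3.98*i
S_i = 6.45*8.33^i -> [6.45, 53.73, 447.56, 3728.16, 31055.59]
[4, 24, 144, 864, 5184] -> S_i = 4*6^i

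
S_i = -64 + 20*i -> [-64, -44, -24, -4, 16]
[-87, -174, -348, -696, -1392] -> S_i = -87*2^i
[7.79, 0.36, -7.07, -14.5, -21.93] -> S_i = 7.79 + -7.43*i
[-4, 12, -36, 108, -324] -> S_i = -4*-3^i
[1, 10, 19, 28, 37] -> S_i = 1 + 9*i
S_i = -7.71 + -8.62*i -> [-7.71, -16.33, -24.95, -33.57, -42.19]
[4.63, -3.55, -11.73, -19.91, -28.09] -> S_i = 4.63 + -8.18*i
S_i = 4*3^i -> [4, 12, 36, 108, 324]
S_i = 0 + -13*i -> [0, -13, -26, -39, -52]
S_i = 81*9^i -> [81, 729, 6561, 59049, 531441]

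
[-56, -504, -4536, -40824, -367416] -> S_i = -56*9^i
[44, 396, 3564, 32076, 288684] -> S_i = 44*9^i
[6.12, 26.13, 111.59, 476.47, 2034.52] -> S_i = 6.12*4.27^i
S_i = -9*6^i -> [-9, -54, -324, -1944, -11664]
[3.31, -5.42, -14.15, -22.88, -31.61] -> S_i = 3.31 + -8.73*i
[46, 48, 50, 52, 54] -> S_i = 46 + 2*i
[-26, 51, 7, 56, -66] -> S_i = Random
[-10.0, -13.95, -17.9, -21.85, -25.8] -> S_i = -10.00 + -3.95*i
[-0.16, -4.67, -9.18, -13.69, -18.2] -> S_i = -0.16 + -4.51*i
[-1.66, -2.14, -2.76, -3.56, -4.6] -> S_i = -1.66*1.29^i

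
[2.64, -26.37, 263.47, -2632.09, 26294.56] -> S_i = 2.64*(-9.99)^i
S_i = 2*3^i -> [2, 6, 18, 54, 162]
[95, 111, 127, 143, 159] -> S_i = 95 + 16*i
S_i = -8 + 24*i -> [-8, 16, 40, 64, 88]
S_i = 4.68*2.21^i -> [4.68, 10.34, 22.86, 50.52, 111.64]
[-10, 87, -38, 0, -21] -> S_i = Random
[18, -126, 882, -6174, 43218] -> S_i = 18*-7^i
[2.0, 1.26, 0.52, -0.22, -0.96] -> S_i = 2.00 + -0.74*i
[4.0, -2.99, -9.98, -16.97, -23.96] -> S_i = 4.00 + -6.99*i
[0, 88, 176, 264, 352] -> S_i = 0 + 88*i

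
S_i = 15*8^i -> [15, 120, 960, 7680, 61440]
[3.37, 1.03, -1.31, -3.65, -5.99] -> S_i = 3.37 + -2.34*i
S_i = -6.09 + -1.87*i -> [-6.09, -7.96, -9.83, -11.7, -13.57]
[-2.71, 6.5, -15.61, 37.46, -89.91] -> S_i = -2.71*(-2.40)^i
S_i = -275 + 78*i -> [-275, -197, -119, -41, 37]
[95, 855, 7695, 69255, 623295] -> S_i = 95*9^i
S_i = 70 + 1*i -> [70, 71, 72, 73, 74]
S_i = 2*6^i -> [2, 12, 72, 432, 2592]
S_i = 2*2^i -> [2, 4, 8, 16, 32]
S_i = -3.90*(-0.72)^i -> [-3.9, 2.81, -2.02, 1.46, -1.05]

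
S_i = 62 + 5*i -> [62, 67, 72, 77, 82]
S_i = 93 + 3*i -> [93, 96, 99, 102, 105]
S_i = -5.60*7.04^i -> [-5.6, -39.42, -277.54, -1953.92, -13755.57]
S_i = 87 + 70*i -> [87, 157, 227, 297, 367]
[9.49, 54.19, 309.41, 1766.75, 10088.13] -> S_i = 9.49*5.71^i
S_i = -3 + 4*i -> [-3, 1, 5, 9, 13]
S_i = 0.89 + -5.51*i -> [0.89, -4.62, -10.13, -15.64, -21.15]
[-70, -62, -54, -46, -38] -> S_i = -70 + 8*i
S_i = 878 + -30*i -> [878, 848, 818, 788, 758]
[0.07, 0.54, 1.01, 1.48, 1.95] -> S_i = 0.07 + 0.47*i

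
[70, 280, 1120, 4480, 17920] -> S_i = 70*4^i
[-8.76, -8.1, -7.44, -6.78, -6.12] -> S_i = -8.76 + 0.66*i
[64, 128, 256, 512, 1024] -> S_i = 64*2^i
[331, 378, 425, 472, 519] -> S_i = 331 + 47*i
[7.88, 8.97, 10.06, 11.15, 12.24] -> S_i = 7.88 + 1.09*i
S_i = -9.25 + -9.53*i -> [-9.25, -18.78, -28.31, -37.84, -47.37]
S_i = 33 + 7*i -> [33, 40, 47, 54, 61]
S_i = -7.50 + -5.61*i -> [-7.5, -13.11, -18.72, -24.33, -29.94]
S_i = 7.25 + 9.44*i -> [7.25, 16.69, 26.13, 35.57, 45.01]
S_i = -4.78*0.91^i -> [-4.78, -4.35, -3.96, -3.6, -3.28]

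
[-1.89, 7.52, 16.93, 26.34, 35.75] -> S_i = -1.89 + 9.41*i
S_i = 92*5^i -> [92, 460, 2300, 11500, 57500]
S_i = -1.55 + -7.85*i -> [-1.55, -9.4, -17.25, -25.1, -32.95]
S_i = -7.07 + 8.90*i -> [-7.07, 1.83, 10.73, 19.63, 28.53]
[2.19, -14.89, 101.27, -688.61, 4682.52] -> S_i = 2.19*(-6.80)^i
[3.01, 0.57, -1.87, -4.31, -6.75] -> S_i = 3.01 + -2.44*i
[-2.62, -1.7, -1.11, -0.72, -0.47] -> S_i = -2.62*0.65^i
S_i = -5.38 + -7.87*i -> [-5.38, -13.25, -21.12, -28.99, -36.86]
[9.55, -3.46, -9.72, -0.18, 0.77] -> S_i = Random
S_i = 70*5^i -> [70, 350, 1750, 8750, 43750]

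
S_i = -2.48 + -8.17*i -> [-2.48, -10.65, -18.82, -26.99, -35.16]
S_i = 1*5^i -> [1, 5, 25, 125, 625]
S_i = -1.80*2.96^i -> [-1.8, -5.33, -15.77, -46.68, -138.18]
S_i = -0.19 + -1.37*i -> [-0.19, -1.56, -2.93, -4.3, -5.67]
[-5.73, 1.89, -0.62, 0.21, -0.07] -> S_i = -5.73*(-0.33)^i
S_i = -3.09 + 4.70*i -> [-3.09, 1.61, 6.31, 11.01, 15.71]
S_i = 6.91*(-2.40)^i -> [6.91, -16.58, 39.8, -95.52, 229.26]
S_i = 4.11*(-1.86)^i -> [4.11, -7.64, 14.22, -26.45, 49.19]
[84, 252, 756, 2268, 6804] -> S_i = 84*3^i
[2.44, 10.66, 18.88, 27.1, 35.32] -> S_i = 2.44 + 8.22*i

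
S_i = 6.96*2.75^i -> [6.96, 19.14, 52.64, 144.75, 398.05]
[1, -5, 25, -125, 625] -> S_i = 1*-5^i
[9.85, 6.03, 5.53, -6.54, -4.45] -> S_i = Random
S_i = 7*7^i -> [7, 49, 343, 2401, 16807]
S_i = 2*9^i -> [2, 18, 162, 1458, 13122]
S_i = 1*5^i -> [1, 5, 25, 125, 625]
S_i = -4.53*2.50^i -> [-4.53, -11.32, -28.31, -70.78, -176.95]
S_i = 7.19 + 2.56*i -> [7.19, 9.75, 12.31, 14.87, 17.43]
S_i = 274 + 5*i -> [274, 279, 284, 289, 294]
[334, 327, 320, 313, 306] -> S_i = 334 + -7*i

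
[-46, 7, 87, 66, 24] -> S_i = Random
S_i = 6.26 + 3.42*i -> [6.26, 9.68, 13.1, 16.52, 19.94]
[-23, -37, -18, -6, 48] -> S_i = Random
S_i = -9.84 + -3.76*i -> [-9.84, -13.6, -17.36, -21.12, -24.88]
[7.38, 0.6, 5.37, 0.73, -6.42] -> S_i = Random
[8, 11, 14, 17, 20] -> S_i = 8 + 3*i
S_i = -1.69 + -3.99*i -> [-1.69, -5.68, -9.67, -13.66, -17.65]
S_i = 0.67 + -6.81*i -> [0.67, -6.14, -12.95, -19.76, -26.57]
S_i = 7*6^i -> [7, 42, 252, 1512, 9072]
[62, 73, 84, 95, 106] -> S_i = 62 + 11*i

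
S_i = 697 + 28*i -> [697, 725, 753, 781, 809]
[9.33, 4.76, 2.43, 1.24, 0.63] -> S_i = 9.33*0.51^i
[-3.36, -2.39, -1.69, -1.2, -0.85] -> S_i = -3.36*0.71^i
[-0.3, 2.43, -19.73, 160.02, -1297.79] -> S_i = -0.30*(-8.11)^i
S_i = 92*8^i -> [92, 736, 5888, 47104, 376832]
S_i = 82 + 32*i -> [82, 114, 146, 178, 210]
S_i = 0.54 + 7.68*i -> [0.54, 8.22, 15.9, 23.58, 31.26]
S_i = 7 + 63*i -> [7, 70, 133, 196, 259]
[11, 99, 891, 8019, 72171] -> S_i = 11*9^i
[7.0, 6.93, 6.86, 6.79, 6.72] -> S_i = 7.00*0.99^i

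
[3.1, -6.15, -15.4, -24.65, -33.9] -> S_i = 3.10 + -9.25*i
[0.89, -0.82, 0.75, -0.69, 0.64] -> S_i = 0.89*(-0.92)^i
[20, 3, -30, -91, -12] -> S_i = Random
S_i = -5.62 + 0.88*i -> [-5.62, -4.74, -3.86, -2.98, -2.1]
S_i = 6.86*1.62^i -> [6.86, 11.11, 18.0, 29.17, 47.25]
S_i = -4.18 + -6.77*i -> [-4.18, -10.95, -17.72, -24.49, -31.26]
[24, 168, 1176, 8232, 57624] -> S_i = 24*7^i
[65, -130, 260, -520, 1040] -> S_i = 65*-2^i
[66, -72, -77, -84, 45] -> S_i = Random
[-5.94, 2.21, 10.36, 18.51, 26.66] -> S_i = -5.94 + 8.15*i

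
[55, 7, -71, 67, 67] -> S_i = Random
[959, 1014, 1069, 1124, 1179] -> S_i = 959 + 55*i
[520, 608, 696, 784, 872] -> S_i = 520 + 88*i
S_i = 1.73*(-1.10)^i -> [1.73, -1.9, 2.09, -2.3, 2.53]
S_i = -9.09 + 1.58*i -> [-9.09, -7.51, -5.93, -4.35, -2.77]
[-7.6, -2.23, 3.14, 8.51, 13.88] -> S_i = -7.60 + 5.37*i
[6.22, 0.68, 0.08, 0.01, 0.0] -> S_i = 6.22*0.11^i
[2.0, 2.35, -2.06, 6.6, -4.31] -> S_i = Random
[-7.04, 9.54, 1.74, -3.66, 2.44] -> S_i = Random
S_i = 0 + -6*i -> [0, -6, -12, -18, -24]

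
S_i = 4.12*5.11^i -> [4.12, 21.05, 107.58, 549.74, 2809.19]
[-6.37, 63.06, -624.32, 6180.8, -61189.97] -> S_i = -6.37*(-9.90)^i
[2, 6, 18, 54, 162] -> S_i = 2*3^i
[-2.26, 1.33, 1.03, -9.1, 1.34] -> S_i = Random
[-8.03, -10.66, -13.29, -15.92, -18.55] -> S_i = -8.03 + -2.63*i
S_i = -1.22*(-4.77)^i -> [-1.22, 5.82, -27.76, 132.41, -631.59]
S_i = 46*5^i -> [46, 230, 1150, 5750, 28750]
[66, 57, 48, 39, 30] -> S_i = 66 + -9*i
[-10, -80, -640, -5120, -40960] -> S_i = -10*8^i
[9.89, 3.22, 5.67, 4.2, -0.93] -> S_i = Random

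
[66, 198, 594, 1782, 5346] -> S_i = 66*3^i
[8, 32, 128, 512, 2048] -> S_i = 8*4^i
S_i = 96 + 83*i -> [96, 179, 262, 345, 428]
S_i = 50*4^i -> [50, 200, 800, 3200, 12800]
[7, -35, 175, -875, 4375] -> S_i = 7*-5^i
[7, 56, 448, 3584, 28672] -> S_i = 7*8^i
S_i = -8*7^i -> [-8, -56, -392, -2744, -19208]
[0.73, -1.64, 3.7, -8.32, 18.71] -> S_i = 0.73*(-2.25)^i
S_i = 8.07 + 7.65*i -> [8.07, 15.72, 23.37, 31.02, 38.67]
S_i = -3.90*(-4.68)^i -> [-3.9, 18.25, -85.42, 399.76, -1870.89]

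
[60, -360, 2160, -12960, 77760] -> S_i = 60*-6^i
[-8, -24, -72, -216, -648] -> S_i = -8*3^i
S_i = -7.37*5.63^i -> [-7.37, -41.49, -233.61, -1315.2, -7404.59]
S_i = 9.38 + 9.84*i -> [9.38, 19.22, 29.06, 38.9, 48.74]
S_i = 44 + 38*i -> [44, 82, 120, 158, 196]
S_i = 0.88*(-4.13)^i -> [0.88, -3.63, 15.01, -61.99, 256.03]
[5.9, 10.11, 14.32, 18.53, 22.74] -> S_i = 5.90 + 4.21*i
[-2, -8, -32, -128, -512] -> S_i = -2*4^i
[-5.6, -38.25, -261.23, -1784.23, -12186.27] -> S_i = -5.60*6.83^i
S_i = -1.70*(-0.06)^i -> [-1.7, 0.1, -0.01, 0.0, -0.0]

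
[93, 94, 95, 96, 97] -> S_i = 93 + 1*i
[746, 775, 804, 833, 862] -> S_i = 746 + 29*i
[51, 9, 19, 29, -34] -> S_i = Random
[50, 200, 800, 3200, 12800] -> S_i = 50*4^i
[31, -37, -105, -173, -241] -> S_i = 31 + -68*i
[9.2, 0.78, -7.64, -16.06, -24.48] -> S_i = 9.20 + -8.42*i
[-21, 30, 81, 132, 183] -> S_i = -21 + 51*i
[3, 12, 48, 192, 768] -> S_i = 3*4^i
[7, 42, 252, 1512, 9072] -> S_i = 7*6^i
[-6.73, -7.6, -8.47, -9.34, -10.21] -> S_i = -6.73 + -0.87*i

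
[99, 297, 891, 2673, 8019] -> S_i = 99*3^i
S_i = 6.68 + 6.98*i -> [6.68, 13.66, 20.64, 27.62, 34.6]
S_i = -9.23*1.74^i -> [-9.23, -16.06, -27.94, -48.62, -84.61]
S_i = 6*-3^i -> [6, -18, 54, -162, 486]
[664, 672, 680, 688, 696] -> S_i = 664 + 8*i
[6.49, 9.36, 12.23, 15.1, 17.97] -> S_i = 6.49 + 2.87*i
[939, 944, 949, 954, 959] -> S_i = 939 + 5*i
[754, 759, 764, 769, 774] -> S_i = 754 + 5*i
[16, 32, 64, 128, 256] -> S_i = 16*2^i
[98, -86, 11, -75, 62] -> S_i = Random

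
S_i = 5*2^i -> [5, 10, 20, 40, 80]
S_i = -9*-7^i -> [-9, 63, -441, 3087, -21609]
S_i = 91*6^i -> [91, 546, 3276, 19656, 117936]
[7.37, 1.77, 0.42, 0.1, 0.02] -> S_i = 7.37*0.24^i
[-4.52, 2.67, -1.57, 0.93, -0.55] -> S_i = -4.52*(-0.59)^i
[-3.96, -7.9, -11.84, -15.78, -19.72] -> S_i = -3.96 + -3.94*i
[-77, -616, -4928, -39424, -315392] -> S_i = -77*8^i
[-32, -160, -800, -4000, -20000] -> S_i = -32*5^i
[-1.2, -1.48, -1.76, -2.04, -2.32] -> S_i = -1.20 + -0.28*i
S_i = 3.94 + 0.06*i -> [3.94, 4.0, 4.06, 4.12, 4.18]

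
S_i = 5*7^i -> [5, 35, 245, 1715, 12005]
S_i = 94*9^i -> [94, 846, 7614, 68526, 616734]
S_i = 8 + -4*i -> [8, 4, 0, -4, -8]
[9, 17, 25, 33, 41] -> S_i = 9 + 8*i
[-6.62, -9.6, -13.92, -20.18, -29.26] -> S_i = -6.62*1.45^i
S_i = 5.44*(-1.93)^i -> [5.44, -10.5, 20.26, -39.11, 75.48]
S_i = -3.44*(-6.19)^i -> [-3.44, 21.29, -131.81, 815.89, -5050.34]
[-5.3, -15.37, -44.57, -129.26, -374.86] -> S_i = -5.30*2.90^i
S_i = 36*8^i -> [36, 288, 2304, 18432, 147456]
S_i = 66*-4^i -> [66, -264, 1056, -4224, 16896]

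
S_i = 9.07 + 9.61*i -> [9.07, 18.68, 28.29, 37.9, 47.51]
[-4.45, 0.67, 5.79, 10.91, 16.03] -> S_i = -4.45 + 5.12*i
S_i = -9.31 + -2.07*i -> [-9.31, -11.38, -13.45, -15.52, -17.59]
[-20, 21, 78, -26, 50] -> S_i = Random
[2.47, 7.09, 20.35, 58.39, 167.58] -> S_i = 2.47*2.87^i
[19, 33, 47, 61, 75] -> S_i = 19 + 14*i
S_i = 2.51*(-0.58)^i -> [2.51, -1.46, 0.84, -0.49, 0.28]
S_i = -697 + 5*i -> [-697, -692, -687, -682, -677]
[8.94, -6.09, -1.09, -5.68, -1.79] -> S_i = Random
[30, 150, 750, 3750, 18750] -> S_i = 30*5^i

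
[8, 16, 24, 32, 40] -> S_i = 8 + 8*i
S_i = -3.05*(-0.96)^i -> [-3.05, 2.93, -2.81, 2.7, -2.59]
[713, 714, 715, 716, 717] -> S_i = 713 + 1*i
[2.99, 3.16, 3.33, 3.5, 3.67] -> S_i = 2.99 + 0.17*i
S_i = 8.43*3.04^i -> [8.43, 25.63, 77.91, 236.84, 719.98]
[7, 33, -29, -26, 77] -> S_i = Random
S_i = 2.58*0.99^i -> [2.58, 2.55, 2.53, 2.5, 2.48]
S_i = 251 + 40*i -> [251, 291, 331, 371, 411]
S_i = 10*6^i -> [10, 60, 360, 2160, 12960]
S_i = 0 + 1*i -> [0, 1, 2, 3, 4]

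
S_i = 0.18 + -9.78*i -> [0.18, -9.6, -19.38, -29.16, -38.94]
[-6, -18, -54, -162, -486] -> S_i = -6*3^i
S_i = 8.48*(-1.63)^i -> [8.48, -13.82, 22.53, -36.72, 59.86]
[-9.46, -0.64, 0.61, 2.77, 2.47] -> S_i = Random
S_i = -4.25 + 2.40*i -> [-4.25, -1.85, 0.55, 2.95, 5.35]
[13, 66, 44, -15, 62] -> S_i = Random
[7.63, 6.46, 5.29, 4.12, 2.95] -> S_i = 7.63 + -1.17*i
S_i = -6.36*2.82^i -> [-6.36, -17.94, -50.58, -142.63, -402.21]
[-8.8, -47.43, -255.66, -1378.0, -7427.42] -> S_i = -8.80*5.39^i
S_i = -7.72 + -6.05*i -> [-7.72, -13.77, -19.82, -25.87, -31.92]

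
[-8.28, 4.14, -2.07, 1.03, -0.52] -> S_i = -8.28*(-0.50)^i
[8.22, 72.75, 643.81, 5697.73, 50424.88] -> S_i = 8.22*8.85^i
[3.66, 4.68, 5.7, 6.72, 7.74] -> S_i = 3.66 + 1.02*i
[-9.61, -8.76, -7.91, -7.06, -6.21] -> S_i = -9.61 + 0.85*i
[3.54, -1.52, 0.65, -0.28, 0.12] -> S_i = 3.54*(-0.43)^i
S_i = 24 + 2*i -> [24, 26, 28, 30, 32]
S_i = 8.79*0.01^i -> [8.79, 0.09, 0.0, 0.0, 0.0]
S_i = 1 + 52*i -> [1, 53, 105, 157, 209]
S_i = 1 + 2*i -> [1, 3, 5, 7, 9]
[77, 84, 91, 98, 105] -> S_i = 77 + 7*i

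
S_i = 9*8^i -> [9, 72, 576, 4608, 36864]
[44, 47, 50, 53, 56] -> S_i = 44 + 3*i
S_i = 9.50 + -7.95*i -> [9.5, 1.55, -6.4, -14.35, -22.3]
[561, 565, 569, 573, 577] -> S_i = 561 + 4*i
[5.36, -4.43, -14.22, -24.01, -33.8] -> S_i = 5.36 + -9.79*i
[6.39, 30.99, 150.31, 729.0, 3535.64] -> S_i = 6.39*4.85^i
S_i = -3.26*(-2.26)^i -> [-3.26, 7.37, -16.65, 37.63, -85.05]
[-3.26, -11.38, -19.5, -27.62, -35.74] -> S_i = -3.26 + -8.12*i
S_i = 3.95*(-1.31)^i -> [3.95, -5.17, 6.78, -8.88, 11.63]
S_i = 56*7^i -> [56, 392, 2744, 19208, 134456]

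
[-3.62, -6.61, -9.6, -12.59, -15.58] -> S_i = -3.62 + -2.99*i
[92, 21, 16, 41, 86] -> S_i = Random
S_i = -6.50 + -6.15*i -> [-6.5, -12.65, -18.8, -24.95, -31.1]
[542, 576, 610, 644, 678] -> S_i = 542 + 34*i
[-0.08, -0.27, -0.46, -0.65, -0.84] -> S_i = -0.08 + -0.19*i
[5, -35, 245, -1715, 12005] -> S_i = 5*-7^i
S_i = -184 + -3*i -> [-184, -187, -190, -193, -196]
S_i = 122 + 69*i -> [122, 191, 260, 329, 398]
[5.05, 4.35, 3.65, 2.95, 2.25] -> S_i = 5.05 + -0.70*i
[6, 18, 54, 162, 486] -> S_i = 6*3^i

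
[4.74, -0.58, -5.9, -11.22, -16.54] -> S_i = 4.74 + -5.32*i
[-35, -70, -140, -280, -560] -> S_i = -35*2^i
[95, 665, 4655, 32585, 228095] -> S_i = 95*7^i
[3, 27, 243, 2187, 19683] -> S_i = 3*9^i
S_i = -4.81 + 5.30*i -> [-4.81, 0.49, 5.79, 11.09, 16.39]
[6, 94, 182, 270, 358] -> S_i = 6 + 88*i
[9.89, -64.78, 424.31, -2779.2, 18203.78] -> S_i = 9.89*(-6.55)^i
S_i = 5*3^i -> [5, 15, 45, 135, 405]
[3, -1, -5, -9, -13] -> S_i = 3 + -4*i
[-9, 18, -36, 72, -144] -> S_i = -9*-2^i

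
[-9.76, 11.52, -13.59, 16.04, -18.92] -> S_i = -9.76*(-1.18)^i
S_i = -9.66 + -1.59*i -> [-9.66, -11.25, -12.84, -14.43, -16.02]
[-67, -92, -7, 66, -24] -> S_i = Random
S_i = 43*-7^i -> [43, -301, 2107, -14749, 103243]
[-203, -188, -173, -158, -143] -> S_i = -203 + 15*i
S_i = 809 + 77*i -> [809, 886, 963, 1040, 1117]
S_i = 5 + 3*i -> [5, 8, 11, 14, 17]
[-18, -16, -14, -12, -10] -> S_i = -18 + 2*i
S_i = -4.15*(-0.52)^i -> [-4.15, 2.16, -1.12, 0.58, -0.3]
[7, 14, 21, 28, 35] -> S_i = 7 + 7*i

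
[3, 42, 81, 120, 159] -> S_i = 3 + 39*i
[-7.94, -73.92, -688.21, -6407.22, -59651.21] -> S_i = -7.94*9.31^i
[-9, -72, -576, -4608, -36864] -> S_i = -9*8^i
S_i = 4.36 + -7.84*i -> [4.36, -3.48, -11.32, -19.16, -27.0]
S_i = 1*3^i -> [1, 3, 9, 27, 81]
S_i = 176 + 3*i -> [176, 179, 182, 185, 188]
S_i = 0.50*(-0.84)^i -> [0.5, -0.42, 0.35, -0.3, 0.25]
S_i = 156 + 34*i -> [156, 190, 224, 258, 292]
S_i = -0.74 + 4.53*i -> [-0.74, 3.79, 8.32, 12.85, 17.38]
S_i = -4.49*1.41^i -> [-4.49, -6.33, -8.93, -12.59, -17.75]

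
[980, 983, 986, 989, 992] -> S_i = 980 + 3*i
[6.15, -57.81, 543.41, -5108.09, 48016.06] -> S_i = 6.15*(-9.40)^i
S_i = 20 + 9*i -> [20, 29, 38, 47, 56]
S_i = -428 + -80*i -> [-428, -508, -588, -668, -748]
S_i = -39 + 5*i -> [-39, -34, -29, -24, -19]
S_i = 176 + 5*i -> [176, 181, 186, 191, 196]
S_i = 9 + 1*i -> [9, 10, 11, 12, 13]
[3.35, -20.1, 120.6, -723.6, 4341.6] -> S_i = 3.35*(-6.00)^i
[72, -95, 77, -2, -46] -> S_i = Random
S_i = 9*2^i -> [9, 18, 36, 72, 144]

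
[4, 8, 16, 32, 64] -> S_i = 4*2^i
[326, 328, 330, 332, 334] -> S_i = 326 + 2*i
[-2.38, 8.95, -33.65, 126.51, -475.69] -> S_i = -2.38*(-3.76)^i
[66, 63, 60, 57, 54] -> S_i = 66 + -3*i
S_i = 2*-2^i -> [2, -4, 8, -16, 32]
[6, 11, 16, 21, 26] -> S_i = 6 + 5*i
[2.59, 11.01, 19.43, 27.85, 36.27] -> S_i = 2.59 + 8.42*i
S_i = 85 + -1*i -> [85, 84, 83, 82, 81]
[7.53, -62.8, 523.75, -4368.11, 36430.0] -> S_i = 7.53*(-8.34)^i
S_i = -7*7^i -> [-7, -49, -343, -2401, -16807]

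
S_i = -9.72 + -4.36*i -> [-9.72, -14.08, -18.44, -22.8, -27.16]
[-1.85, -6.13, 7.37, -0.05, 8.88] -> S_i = Random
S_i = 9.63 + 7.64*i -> [9.63, 17.27, 24.91, 32.55, 40.19]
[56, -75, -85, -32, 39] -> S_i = Random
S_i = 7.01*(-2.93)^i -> [7.01, -20.54, 60.18, -176.33, 516.64]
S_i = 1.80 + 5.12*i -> [1.8, 6.92, 12.04, 17.16, 22.28]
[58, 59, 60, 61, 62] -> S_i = 58 + 1*i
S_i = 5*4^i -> [5, 20, 80, 320, 1280]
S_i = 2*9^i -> [2, 18, 162, 1458, 13122]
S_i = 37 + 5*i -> [37, 42, 47, 52, 57]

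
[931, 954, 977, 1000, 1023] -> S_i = 931 + 23*i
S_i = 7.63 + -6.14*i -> [7.63, 1.49, -4.65, -10.79, -16.93]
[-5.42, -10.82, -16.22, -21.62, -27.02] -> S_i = -5.42 + -5.40*i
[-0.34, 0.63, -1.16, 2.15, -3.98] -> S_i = -0.34*(-1.85)^i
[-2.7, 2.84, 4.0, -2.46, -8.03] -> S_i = Random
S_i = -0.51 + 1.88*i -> [-0.51, 1.37, 3.25, 5.13, 7.01]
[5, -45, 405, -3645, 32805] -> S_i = 5*-9^i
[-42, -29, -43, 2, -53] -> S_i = Random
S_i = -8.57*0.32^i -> [-8.57, -2.74, -0.88, -0.28, -0.09]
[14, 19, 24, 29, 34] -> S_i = 14 + 5*i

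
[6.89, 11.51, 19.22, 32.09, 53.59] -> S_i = 6.89*1.67^i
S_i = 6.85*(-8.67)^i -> [6.85, -59.39, 514.91, -4464.24, 38704.99]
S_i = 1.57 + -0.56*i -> [1.57, 1.01, 0.45, -0.11, -0.67]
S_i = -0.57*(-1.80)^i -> [-0.57, 1.03, -1.85, 3.32, -5.98]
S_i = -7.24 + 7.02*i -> [-7.24, -0.22, 6.8, 13.82, 20.84]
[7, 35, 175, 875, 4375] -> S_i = 7*5^i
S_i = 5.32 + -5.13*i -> [5.32, 0.19, -4.94, -10.07, -15.2]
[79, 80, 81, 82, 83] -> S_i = 79 + 1*i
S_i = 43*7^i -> [43, 301, 2107, 14749, 103243]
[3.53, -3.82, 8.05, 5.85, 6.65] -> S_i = Random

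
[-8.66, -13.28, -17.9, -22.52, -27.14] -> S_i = -8.66 + -4.62*i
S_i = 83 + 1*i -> [83, 84, 85, 86, 87]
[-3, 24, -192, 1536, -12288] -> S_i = -3*-8^i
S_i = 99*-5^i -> [99, -495, 2475, -12375, 61875]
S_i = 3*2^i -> [3, 6, 12, 24, 48]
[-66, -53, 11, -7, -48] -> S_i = Random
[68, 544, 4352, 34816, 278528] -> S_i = 68*8^i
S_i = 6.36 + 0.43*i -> [6.36, 6.79, 7.22, 7.65, 8.08]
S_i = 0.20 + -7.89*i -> [0.2, -7.69, -15.58, -23.47, -31.36]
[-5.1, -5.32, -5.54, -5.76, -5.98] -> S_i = -5.10 + -0.22*i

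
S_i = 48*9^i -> [48, 432, 3888, 34992, 314928]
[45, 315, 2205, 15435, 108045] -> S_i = 45*7^i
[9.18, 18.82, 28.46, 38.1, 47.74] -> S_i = 9.18 + 9.64*i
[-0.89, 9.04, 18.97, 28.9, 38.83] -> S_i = -0.89 + 9.93*i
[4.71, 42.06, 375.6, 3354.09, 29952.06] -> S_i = 4.71*8.93^i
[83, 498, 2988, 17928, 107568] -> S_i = 83*6^i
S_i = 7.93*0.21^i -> [7.93, 1.67, 0.35, 0.07, 0.02]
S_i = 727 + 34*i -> [727, 761, 795, 829, 863]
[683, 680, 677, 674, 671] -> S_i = 683 + -3*i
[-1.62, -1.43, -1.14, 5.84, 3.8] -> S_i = Random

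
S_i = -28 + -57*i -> [-28, -85, -142, -199, -256]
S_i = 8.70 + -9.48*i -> [8.7, -0.78, -10.26, -19.74, -29.22]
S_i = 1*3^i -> [1, 3, 9, 27, 81]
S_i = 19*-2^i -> [19, -38, 76, -152, 304]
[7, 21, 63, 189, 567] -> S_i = 7*3^i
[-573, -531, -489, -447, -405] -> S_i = -573 + 42*i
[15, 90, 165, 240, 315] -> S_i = 15 + 75*i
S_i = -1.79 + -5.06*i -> [-1.79, -6.85, -11.91, -16.97, -22.03]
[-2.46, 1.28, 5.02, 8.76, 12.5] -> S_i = -2.46 + 3.74*i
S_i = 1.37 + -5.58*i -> [1.37, -4.21, -9.79, -15.37, -20.95]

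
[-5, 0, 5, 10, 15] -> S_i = -5 + 5*i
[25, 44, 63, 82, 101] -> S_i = 25 + 19*i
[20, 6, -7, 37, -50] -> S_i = Random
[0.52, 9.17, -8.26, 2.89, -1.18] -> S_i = Random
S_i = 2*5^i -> [2, 10, 50, 250, 1250]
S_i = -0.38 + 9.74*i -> [-0.38, 9.36, 19.1, 28.84, 38.58]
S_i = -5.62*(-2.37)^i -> [-5.62, 13.32, -31.57, 74.81, -177.31]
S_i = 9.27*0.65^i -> [9.27, 6.03, 3.92, 2.55, 1.65]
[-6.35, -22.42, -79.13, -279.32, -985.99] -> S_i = -6.35*3.53^i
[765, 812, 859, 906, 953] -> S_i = 765 + 47*i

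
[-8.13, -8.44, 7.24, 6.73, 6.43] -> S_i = Random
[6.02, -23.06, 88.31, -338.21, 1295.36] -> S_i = 6.02*(-3.83)^i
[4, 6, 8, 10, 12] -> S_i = 4 + 2*i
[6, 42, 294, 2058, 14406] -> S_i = 6*7^i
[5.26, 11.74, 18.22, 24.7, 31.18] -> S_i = 5.26 + 6.48*i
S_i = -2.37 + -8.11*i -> [-2.37, -10.48, -18.59, -26.7, -34.81]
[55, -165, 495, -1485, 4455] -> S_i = 55*-3^i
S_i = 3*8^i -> [3, 24, 192, 1536, 12288]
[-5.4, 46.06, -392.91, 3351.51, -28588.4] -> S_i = -5.40*(-8.53)^i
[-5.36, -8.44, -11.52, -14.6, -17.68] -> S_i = -5.36 + -3.08*i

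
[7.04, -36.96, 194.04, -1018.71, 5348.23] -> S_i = 7.04*(-5.25)^i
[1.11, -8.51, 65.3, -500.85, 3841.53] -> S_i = 1.11*(-7.67)^i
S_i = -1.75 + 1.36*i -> [-1.75, -0.39, 0.97, 2.33, 3.69]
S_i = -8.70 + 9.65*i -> [-8.7, 0.95, 10.6, 20.25, 29.9]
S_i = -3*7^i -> [-3, -21, -147, -1029, -7203]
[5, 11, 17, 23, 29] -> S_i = 5 + 6*i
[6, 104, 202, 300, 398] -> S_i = 6 + 98*i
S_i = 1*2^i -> [1, 2, 4, 8, 16]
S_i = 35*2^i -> [35, 70, 140, 280, 560]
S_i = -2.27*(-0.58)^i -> [-2.27, 1.32, -0.76, 0.44, -0.26]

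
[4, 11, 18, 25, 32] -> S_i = 4 + 7*i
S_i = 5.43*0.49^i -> [5.43, 2.66, 1.3, 0.64, 0.31]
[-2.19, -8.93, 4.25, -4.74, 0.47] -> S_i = Random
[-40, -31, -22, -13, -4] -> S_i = -40 + 9*i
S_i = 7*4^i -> [7, 28, 112, 448, 1792]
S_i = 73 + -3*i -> [73, 70, 67, 64, 61]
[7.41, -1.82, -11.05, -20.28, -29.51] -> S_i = 7.41 + -9.23*i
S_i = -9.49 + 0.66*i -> [-9.49, -8.83, -8.17, -7.51, -6.85]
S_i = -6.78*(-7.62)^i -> [-6.78, 51.66, -393.68, 2999.82, -22858.6]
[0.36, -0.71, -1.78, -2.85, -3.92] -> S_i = 0.36 + -1.07*i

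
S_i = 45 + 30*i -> [45, 75, 105, 135, 165]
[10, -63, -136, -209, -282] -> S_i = 10 + -73*i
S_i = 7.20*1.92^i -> [7.2, 13.82, 26.54, 50.96, 97.84]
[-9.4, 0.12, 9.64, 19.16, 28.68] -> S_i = -9.40 + 9.52*i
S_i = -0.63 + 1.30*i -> [-0.63, 0.67, 1.97, 3.27, 4.57]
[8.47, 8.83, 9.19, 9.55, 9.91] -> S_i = 8.47 + 0.36*i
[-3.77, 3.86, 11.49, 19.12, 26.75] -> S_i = -3.77 + 7.63*i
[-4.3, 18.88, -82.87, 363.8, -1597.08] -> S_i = -4.30*(-4.39)^i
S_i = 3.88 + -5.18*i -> [3.88, -1.3, -6.48, -11.66, -16.84]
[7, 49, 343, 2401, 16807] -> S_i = 7*7^i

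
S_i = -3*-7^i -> [-3, 21, -147, 1029, -7203]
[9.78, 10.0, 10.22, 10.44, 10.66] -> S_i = 9.78 + 0.22*i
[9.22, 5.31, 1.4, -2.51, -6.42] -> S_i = 9.22 + -3.91*i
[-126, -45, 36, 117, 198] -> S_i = -126 + 81*i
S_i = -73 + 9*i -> [-73, -64, -55, -46, -37]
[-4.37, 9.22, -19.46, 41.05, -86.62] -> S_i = -4.37*(-2.11)^i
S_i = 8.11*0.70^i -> [8.11, 5.68, 3.97, 2.78, 1.95]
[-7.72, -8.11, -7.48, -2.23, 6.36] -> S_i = Random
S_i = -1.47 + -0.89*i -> [-1.47, -2.36, -3.25, -4.14, -5.03]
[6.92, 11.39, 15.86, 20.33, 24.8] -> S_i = 6.92 + 4.47*i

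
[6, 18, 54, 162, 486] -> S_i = 6*3^i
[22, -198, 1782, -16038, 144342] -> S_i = 22*-9^i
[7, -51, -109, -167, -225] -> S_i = 7 + -58*i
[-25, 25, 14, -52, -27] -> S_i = Random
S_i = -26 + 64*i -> [-26, 38, 102, 166, 230]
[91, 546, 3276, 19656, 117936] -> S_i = 91*6^i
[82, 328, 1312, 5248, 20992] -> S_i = 82*4^i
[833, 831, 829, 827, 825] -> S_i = 833 + -2*i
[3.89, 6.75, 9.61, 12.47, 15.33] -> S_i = 3.89 + 2.86*i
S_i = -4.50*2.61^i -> [-4.5, -11.74, -30.65, -80.01, -208.82]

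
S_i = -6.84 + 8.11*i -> [-6.84, 1.27, 9.38, 17.49, 25.6]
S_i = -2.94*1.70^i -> [-2.94, -5.0, -8.5, -14.44, -24.56]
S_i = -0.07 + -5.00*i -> [-0.07, -5.07, -10.07, -15.07, -20.07]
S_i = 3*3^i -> [3, 9, 27, 81, 243]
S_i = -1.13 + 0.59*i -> [-1.13, -0.54, 0.05, 0.64, 1.23]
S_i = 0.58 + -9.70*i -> [0.58, -9.12, -18.82, -28.52, -38.22]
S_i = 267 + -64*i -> [267, 203, 139, 75, 11]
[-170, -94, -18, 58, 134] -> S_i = -170 + 76*i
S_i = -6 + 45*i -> [-6, 39, 84, 129, 174]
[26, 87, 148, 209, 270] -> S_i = 26 + 61*i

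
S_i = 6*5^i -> [6, 30, 150, 750, 3750]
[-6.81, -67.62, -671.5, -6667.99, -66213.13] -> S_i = -6.81*9.93^i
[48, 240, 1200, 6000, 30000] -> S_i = 48*5^i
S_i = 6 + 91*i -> [6, 97, 188, 279, 370]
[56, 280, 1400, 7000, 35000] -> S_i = 56*5^i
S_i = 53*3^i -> [53, 159, 477, 1431, 4293]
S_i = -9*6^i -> [-9, -54, -324, -1944, -11664]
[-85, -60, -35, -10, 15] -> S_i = -85 + 25*i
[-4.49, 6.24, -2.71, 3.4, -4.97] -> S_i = Random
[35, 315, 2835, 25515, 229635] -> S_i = 35*9^i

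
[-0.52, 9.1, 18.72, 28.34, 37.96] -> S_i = -0.52 + 9.62*i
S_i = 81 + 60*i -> [81, 141, 201, 261, 321]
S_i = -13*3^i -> [-13, -39, -117, -351, -1053]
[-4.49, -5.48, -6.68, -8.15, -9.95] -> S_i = -4.49*1.22^i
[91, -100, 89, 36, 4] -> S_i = Random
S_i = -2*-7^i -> [-2, 14, -98, 686, -4802]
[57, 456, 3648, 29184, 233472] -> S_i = 57*8^i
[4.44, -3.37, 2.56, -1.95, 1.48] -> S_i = 4.44*(-0.76)^i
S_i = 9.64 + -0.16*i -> [9.64, 9.48, 9.32, 9.16, 9.0]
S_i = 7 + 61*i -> [7, 68, 129, 190, 251]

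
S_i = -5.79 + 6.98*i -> [-5.79, 1.19, 8.17, 15.15, 22.13]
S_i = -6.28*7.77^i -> [-6.28, -48.8, -379.14, -2945.93, -22889.89]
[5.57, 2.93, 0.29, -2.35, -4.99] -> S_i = 5.57 + -2.64*i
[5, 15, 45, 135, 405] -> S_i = 5*3^i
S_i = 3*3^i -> [3, 9, 27, 81, 243]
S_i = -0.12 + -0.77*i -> [-0.12, -0.89, -1.66, -2.43, -3.2]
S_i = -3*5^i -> [-3, -15, -75, -375, -1875]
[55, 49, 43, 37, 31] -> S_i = 55 + -6*i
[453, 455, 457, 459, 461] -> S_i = 453 + 2*i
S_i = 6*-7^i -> [6, -42, 294, -2058, 14406]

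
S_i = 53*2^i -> [53, 106, 212, 424, 848]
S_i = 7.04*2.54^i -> [7.04, 17.88, 45.42, 115.36, 293.03]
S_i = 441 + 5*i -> [441, 446, 451, 456, 461]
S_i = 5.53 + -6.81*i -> [5.53, -1.28, -8.09, -14.9, -21.71]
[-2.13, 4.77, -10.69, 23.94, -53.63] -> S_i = -2.13*(-2.24)^i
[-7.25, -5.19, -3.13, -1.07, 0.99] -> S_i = -7.25 + 2.06*i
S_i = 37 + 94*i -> [37, 131, 225, 319, 413]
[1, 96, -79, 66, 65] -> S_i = Random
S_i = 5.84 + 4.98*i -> [5.84, 10.82, 15.8, 20.78, 25.76]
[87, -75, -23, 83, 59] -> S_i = Random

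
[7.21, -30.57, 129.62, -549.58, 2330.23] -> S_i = 7.21*(-4.24)^i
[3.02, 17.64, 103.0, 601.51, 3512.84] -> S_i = 3.02*5.84^i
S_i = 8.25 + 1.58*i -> [8.25, 9.83, 11.41, 12.99, 14.57]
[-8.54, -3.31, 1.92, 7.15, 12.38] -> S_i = -8.54 + 5.23*i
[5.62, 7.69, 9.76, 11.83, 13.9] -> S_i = 5.62 + 2.07*i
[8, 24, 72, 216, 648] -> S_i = 8*3^i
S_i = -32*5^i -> [-32, -160, -800, -4000, -20000]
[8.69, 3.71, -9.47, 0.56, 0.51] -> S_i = Random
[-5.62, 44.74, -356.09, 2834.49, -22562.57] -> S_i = -5.62*(-7.96)^i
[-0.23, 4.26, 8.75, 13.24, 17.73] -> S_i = -0.23 + 4.49*i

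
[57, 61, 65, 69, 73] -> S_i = 57 + 4*i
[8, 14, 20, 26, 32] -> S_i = 8 + 6*i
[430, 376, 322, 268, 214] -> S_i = 430 + -54*i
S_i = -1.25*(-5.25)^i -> [-1.25, 6.56, -34.45, 180.88, -949.61]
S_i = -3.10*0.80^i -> [-3.1, -2.48, -1.98, -1.59, -1.27]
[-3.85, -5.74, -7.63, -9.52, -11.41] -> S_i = -3.85 + -1.89*i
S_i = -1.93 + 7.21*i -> [-1.93, 5.28, 12.49, 19.7, 26.91]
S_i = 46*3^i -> [46, 138, 414, 1242, 3726]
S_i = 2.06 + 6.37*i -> [2.06, 8.43, 14.8, 21.17, 27.54]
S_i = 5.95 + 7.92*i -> [5.95, 13.87, 21.79, 29.71, 37.63]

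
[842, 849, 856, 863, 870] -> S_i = 842 + 7*i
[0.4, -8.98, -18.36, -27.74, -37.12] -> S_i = 0.40 + -9.38*i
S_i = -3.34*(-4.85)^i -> [-3.34, 16.2, -78.57, 381.04, -1848.05]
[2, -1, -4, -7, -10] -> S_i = 2 + -3*i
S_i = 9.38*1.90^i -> [9.38, 17.82, 33.86, 64.34, 122.24]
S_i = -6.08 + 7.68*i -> [-6.08, 1.6, 9.28, 16.96, 24.64]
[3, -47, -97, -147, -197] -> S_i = 3 + -50*i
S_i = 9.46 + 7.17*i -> [9.46, 16.63, 23.8, 30.97, 38.14]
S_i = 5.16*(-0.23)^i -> [5.16, -1.19, 0.27, -0.06, 0.01]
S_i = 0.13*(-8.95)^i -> [0.13, -1.16, 10.41, -93.2, 834.13]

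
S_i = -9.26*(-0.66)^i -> [-9.26, 6.11, -4.03, 2.66, -1.76]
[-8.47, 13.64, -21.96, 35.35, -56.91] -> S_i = -8.47*(-1.61)^i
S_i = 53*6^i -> [53, 318, 1908, 11448, 68688]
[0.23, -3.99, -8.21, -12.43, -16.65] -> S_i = 0.23 + -4.22*i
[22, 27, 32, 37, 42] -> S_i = 22 + 5*i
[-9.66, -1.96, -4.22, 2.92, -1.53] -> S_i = Random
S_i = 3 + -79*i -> [3, -76, -155, -234, -313]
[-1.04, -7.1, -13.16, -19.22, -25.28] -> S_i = -1.04 + -6.06*i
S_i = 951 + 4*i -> [951, 955, 959, 963, 967]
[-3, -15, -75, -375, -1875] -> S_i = -3*5^i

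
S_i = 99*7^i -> [99, 693, 4851, 33957, 237699]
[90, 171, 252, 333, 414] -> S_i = 90 + 81*i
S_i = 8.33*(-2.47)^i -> [8.33, -20.58, 50.82, -125.53, 310.05]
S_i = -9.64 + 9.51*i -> [-9.64, -0.13, 9.38, 18.89, 28.4]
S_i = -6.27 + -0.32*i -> [-6.27, -6.59, -6.91, -7.23, -7.55]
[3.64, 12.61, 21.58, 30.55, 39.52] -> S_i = 3.64 + 8.97*i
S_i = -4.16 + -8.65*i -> [-4.16, -12.81, -21.46, -30.11, -38.76]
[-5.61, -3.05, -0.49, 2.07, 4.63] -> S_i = -5.61 + 2.56*i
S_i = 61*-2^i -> [61, -122, 244, -488, 976]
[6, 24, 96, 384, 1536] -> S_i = 6*4^i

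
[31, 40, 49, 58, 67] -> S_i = 31 + 9*i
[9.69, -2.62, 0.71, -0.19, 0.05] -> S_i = 9.69*(-0.27)^i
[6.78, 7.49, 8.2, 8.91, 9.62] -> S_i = 6.78 + 0.71*i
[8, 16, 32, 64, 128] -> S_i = 8*2^i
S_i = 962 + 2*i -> [962, 964, 966, 968, 970]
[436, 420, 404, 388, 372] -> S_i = 436 + -16*i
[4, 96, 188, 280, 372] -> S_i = 4 + 92*i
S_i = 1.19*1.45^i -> [1.19, 1.73, 2.5, 3.63, 5.26]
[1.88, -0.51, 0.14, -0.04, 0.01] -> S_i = 1.88*(-0.27)^i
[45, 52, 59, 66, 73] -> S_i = 45 + 7*i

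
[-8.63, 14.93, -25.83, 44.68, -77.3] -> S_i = -8.63*(-1.73)^i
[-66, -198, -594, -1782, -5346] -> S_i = -66*3^i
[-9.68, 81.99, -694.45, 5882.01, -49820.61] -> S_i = -9.68*(-8.47)^i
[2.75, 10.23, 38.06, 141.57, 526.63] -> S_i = 2.75*3.72^i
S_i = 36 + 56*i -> [36, 92, 148, 204, 260]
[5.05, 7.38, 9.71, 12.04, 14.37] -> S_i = 5.05 + 2.33*i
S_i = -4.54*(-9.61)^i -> [-4.54, 43.63, -419.28, 4029.27, -38721.25]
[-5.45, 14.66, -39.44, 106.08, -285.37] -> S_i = -5.45*(-2.69)^i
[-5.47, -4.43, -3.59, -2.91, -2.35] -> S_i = -5.47*0.81^i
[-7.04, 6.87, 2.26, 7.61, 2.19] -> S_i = Random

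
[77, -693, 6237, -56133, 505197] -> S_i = 77*-9^i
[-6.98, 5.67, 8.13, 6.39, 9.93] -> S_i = Random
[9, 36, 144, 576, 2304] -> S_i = 9*4^i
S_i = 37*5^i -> [37, 185, 925, 4625, 23125]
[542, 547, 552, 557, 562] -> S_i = 542 + 5*i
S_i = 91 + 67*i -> [91, 158, 225, 292, 359]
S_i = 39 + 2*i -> [39, 41, 43, 45, 47]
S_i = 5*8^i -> [5, 40, 320, 2560, 20480]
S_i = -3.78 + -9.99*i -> [-3.78, -13.77, -23.76, -33.75, -43.74]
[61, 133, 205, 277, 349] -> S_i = 61 + 72*i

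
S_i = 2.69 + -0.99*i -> [2.69, 1.7, 0.71, -0.28, -1.27]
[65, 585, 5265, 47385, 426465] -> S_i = 65*9^i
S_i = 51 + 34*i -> [51, 85, 119, 153, 187]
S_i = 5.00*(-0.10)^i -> [5.0, -0.5, 0.05, -0.01, 0.0]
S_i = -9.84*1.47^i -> [-9.84, -14.46, -21.26, -31.26, -45.95]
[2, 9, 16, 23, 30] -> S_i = 2 + 7*i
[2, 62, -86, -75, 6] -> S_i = Random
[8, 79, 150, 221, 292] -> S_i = 8 + 71*i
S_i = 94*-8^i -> [94, -752, 6016, -48128, 385024]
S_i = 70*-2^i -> [70, -140, 280, -560, 1120]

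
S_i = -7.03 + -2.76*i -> [-7.03, -9.79, -12.55, -15.31, -18.07]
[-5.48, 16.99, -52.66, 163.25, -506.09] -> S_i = -5.48*(-3.10)^i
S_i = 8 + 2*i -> [8, 10, 12, 14, 16]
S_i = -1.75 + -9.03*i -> [-1.75, -10.78, -19.81, -28.84, -37.87]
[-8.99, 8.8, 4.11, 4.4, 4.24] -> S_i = Random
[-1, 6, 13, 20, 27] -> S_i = -1 + 7*i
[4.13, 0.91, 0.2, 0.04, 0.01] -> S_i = 4.13*0.22^i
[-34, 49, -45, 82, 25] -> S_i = Random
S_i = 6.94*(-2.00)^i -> [6.94, -13.88, 27.76, -55.52, 111.04]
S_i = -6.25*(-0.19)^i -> [-6.25, 1.19, -0.23, 0.04, -0.01]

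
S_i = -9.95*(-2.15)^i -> [-9.95, 21.39, -45.99, 98.89, -212.61]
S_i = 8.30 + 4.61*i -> [8.3, 12.91, 17.52, 22.13, 26.74]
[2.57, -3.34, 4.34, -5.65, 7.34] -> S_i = 2.57*(-1.30)^i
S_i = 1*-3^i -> [1, -3, 9, -27, 81]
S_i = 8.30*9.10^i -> [8.3, 75.53, 687.32, 6254.64, 56917.22]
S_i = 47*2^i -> [47, 94, 188, 376, 752]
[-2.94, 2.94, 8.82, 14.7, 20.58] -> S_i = -2.94 + 5.88*i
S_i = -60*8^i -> [-60, -480, -3840, -30720, -245760]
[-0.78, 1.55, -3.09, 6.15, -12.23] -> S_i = -0.78*(-1.99)^i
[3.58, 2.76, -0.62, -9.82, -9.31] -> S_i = Random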